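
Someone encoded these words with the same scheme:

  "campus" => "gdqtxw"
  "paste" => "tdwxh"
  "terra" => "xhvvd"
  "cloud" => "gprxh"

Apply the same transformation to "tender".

xhrhhv

Vowels shift forward by 3 and consonants shift forward by 4.
Applying it to tender: t(cons)+4=x, e(vowel)+3=h, n(cons)+4=r, d(cons)+4=h, e(vowel)+3=h, r(cons)+4=v.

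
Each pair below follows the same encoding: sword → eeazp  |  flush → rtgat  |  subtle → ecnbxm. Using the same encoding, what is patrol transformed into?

bifzat

Shifts by position in sword: pos 0: s→e (+12), pos 1: w→e (+8), pos 2: o→a (+12), pos 3: r→z (+8) — repeating every 2. It's a Vigenère-style cipher with numeric key [12,8]: position i shifts by key[i mod 2].
For patrol: p+12=b, a+8=i, t+12=f, r+8=z, o+12=a, l+8=t.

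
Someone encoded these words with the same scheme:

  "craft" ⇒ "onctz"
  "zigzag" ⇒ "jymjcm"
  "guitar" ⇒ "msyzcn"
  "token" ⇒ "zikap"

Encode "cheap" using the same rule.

ofacb

c(2)→o(14) and r(17)→n(13) fit y≡19x+2 (mod 26); the inverse of 19 mod 26 is 11. This is an affine cipher: with a=0,…,z=25, each position x becomes (19x+2) mod 26.
For cheap: c(2)→19·2+2≡14=o; h(7)→19·7+2≡5=f; e(4)→19·4+2≡0=a; a(0)→19·0+2≡2=c; p(15)→19·15+2≡1=b (all mod 26).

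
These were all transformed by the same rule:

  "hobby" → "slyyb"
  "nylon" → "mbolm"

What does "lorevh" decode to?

olives

Each pair mirrors across the alphabet (h↔s, o↔l, b↔y): positions sum to 25. Each letter is replaced by its mirror in the alphabet: a↔z, b↔y, c↔x, and so on (the Atbash cipher).
Decoding lorevh: l↔o, o↔l, r↔i, e↔v, v↔e, h↔s.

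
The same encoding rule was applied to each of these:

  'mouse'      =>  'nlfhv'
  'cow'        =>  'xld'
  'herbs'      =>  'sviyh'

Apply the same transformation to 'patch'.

kzgxs

Each pair mirrors across the alphabet (m↔n, o↔l, u↔f): positions sum to 25. This is the alphabet-reversal cipher (Atbash): a becomes z, b becomes y, etc.
On patch: p↔k, a↔z, t↔g, c↔x, h↔s.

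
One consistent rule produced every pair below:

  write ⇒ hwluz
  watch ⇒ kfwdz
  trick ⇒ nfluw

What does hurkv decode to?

shore

The output letters match the input read backwards, each shifted +3: write reversed is etirw. The word is reversed, then every letter is shifted forward by 3.
Decoding hurkv: shift back: h−3=e, u−3=r, r−3=o, k−3=h, v−3=s → erohs; then reverse → shore.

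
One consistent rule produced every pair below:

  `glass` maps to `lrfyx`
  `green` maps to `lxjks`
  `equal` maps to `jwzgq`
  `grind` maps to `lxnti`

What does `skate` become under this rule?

Shifts by position in glass: pos 0: g→l (+5), pos 1: l→r (+6), pos 2: a→f (+5), pos 3: s→y (+6) — repeating every 2. The shifts repeat in a cycle of length 2: positions 0,1,… shift by +5, +6, then the pattern repeats.
On skate: s+5=x, k+6=q, a+5=f, t+6=z, e+5=j.

xqfzj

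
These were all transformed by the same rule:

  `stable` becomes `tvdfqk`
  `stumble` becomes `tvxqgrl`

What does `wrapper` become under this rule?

In stable: s→t is +1, t→v is +2, a→d is +3, b→f is +4 — the shift increases by 1 each position. Letter i (0-indexed) is shifted by i+1, so successive shifts are 1, 2, 3, ….
On wrapper: w+1=x, r+2=t, a+3=d, p+4=t, p+5=u, e+6=k, r+7=y.

xtdtuky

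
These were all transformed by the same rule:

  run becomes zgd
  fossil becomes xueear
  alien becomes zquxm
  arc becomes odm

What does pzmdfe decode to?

The output letters match the input read backwards, each shifted +12: run reversed is nur. Two steps: reverse the string, then apply a Caesar shift of +12.
Reversing it on pzmdfe: shift back: p−12=d, z−12=n, m−12=a, d−12=r, f−12=t, e−12=s → dnarts; then reverse → strand.

strand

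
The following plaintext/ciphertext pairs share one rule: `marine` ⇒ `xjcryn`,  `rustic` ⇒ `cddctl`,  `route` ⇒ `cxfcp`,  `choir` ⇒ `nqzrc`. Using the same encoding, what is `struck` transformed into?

dccdnt

Shifts by position in marine: pos 0: m→x (+11), pos 1: a→j (+9), pos 2: r→c (+11), pos 3: i→r (+9) — repeating every 2. It's a Vigenère-style cipher with numeric key [11,9]: position i shifts by key[i mod 2].
On struck: s+11=d, t+9=c, r+11=c, u+9=d, c+11=n, k+9=t.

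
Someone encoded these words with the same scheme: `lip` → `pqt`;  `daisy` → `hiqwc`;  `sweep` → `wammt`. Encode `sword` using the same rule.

Two shifts are in play — +8 for a/e/i/o/u, +4 for every other letter.
Applying it to sword: s(cons)+4=w, w(cons)+4=a, o(vowel)+8=w, r(cons)+4=v, d(cons)+4=h.

wawvh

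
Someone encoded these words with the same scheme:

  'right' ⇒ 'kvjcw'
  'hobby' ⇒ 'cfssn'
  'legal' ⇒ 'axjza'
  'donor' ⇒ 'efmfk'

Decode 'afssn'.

r(17)→k(10) and i(8)→v(21) fit y≡19x+25 (mod 26); the inverse of 19 mod 26 is 11. This is an affine cipher: with a=0,…,z=25, each position x becomes (19x+25) mod 26.
Undoing it on afssn: a(0)→11·(0−25)≡11=l; f(5)→11·(5−25)≡14=o; s(18)→11·(18−25)≡1=b; s(18)→11·(18−25)≡1=b; n(13)→11·(13−25)≡24=y (all mod 26).

lobby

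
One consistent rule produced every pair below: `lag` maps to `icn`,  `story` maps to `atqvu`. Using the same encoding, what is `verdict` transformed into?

vekftgx

The output letters match the input read backwards, each shifted +2: lag reversed is gal. The word is reversed, then every letter is shifted forward by 2.
For verdict: reverse → tcidrev; then shift: t+2=v, c+2=e, i+2=k, d+2=f, r+2=t, e+2=g, v+2=x.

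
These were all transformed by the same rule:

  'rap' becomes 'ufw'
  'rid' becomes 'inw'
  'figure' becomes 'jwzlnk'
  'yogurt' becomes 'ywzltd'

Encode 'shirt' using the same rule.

The output letters match the input read backwards, each shifted +5: rap reversed is par. Two steps: reverse the string, then apply a Caesar shift of +5.
For shirt: reverse → trihs; then shift: t+5=y, r+5=w, i+5=n, h+5=m, s+5=x.

ywnmx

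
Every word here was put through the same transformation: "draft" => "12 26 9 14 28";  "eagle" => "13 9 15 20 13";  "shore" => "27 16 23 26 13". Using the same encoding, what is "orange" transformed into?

23 26 9 22 15 13

d is letter #4 and maps to 12: an offset of 8. The number is (letter's place in the alphabet, a=1) + 8.
For orange: o=15→23, r=18→26, a=1→9, n=14→22, g=7→15, e=5→13.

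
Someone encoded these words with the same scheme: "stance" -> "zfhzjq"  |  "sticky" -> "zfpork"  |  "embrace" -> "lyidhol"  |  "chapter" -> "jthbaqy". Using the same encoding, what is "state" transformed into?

zfhfl

Shifts by position in stance: pos 0: s→z (+7), pos 1: t→f (+12), pos 2: a→h (+7), pos 3: n→z (+12) — repeating every 2. The shifts repeat in a cycle of length 2: positions 0,1,… shift by +7, +12, then the pattern repeats.
On state: s+7=z, t+12=f, a+7=h, t+12=f, e+7=l.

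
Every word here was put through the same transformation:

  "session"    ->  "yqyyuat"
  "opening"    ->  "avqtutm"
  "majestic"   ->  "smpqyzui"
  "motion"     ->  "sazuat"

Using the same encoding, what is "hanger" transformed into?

The shift depends on letter class: consonant s→y is +6, but vowel e→q is +12. The rule splits by letter class: vowels +12, consonants +6.
On hanger: h(cons)+6=n, a(vowel)+12=m, n(cons)+6=t, g(cons)+6=m, e(vowel)+12=q, r(cons)+6=x.

nmtmqx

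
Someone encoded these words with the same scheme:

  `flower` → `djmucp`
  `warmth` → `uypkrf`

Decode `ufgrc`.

Compare letters: f→d is +24, l→j is +24, o→m is +24 — a constant shift. Every letter moves 24 places later in the alphabet, wrapping around z→a.
Undoing it on ufgrc: u−24=w, f−24=h, g−24=i, r−24=t, c−24=e.

white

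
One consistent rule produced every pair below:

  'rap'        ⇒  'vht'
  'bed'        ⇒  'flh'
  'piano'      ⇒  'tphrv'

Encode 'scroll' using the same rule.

The shift depends on letter class: consonant r→v is +4, but vowel a→h is +7. Vowels shift forward by 7 and consonants shift forward by 4.
Applying it to scroll: s(cons)+4=w, c(cons)+4=g, r(cons)+4=v, o(vowel)+7=v, l(cons)+4=p, l(cons)+4=p.

wgvvpp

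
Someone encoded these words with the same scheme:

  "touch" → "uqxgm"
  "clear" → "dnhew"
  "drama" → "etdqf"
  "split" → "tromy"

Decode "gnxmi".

fluid

In touch: t→u is +1, o→q is +2, u→x is +3, c→g is +4 — the shift increases by 1 each position. Each letter shifts forward by (position + 1), i.e. 1, 2, 3, … — the shift grows by one for each successive letter.
Undoing it on gnxmi: g−1=f, n−2=l, x−3=u, m−4=i, i−5=d.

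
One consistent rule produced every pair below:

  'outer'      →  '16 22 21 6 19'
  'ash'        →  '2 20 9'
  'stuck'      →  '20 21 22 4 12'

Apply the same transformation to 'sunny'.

o is letter #15 and maps to 16: an offset of 1. Letters become their 1-based position plus 1 (so a→2, b→3, …).
On sunny: s=19→20, u=21→22, n=14→15, n=14→15, y=25→26.

20 22 15 15 26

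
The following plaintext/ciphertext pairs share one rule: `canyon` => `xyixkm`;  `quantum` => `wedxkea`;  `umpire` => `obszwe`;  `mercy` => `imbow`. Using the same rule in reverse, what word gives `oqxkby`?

orange

The word is reversed, then every letter is shifted forward by 10.
Undoing it on oqxkby: shift back: o−10=e, q−10=g, x−10=n, k−10=a, b−10=r, y−10=o → egnaro; then reverse → orange.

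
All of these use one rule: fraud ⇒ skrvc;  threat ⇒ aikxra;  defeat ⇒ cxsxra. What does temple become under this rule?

axjuox

f(5)→s(18) and r(17)→k(10) fit y≡21x+17 (mod 26); the inverse of 21 mod 26 is 5. This is an affine cipher: with a=0,…,z=25, each position x becomes (21x+17) mod 26.
Applying it to temple: t(19)→21·19+17≡0=a; e(4)→21·4+17≡23=x; m(12)→21·12+17≡9=j; p(15)→21·15+17≡20=u; l(11)→21·11+17≡14=o; e(4)→21·4+17≡23=x (all mod 26).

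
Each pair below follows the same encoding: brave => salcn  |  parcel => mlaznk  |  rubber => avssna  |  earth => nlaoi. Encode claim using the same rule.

b(1)→s(18) and r(17)→a(0) fit y≡7x+11 (mod 26); the inverse of 7 mod 26 is 15. Treating letters as 0–25, the rule is x ↦ 7x + 11 (mod 26).
Applying it to claim: c(2)→7·2+11≡25=z; l(11)→7·11+11≡10=k; a(0)→7·0+11≡11=l; i(8)→7·8+11≡15=p; m(12)→7·12+11≡17=r (all mod 26).

zklpr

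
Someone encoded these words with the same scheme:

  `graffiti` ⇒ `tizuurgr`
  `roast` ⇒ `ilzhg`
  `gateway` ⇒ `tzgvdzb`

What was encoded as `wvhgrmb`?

Each pair mirrors across the alphabet (g↔t, r↔i, a↔z): positions sum to 25. Letters are reflected about the middle of the alphabet (position → 25−position): Atbash.
Reversing it on wvhgrmb: w↔d, v↔e, h↔s, g↔t, r↔i, m↔n, b↔y.

destiny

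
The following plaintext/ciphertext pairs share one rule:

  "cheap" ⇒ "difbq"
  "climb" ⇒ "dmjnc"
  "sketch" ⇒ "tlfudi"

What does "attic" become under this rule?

Compare letters: c→d is +1, h→i is +1, e→f is +1 — a constant shift. Each letter is shifted forward by 1 in the alphabet (a Caesar shift of +1).
For attic: a+1=b, t+1=u, t+1=u, i+1=j, c+1=d.

buujd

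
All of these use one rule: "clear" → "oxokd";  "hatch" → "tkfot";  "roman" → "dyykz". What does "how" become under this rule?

tyi

The shift depends on letter class: consonant c→o is +12, but vowel e→o is +10. The rule splits by letter class: vowels +10, consonants +12.
For how: h(cons)+12=t, o(vowel)+10=y, w(cons)+12=i.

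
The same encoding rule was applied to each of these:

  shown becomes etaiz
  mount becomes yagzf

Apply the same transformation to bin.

Compare letters: s→e is +12, h→t is +12, o→a is +12 — a constant shift. Every letter moves 12 places later in the alphabet, wrapping around z→a.
Applying it to bin: b+12=n, i+12=u, n+12=z.

nuz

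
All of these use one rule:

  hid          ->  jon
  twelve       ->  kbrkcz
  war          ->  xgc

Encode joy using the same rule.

eup

The output letters match the input read backwards, each shifted +6: hid reversed is dih. The word is reversed, then every letter is shifted forward by 6.
On joy: reverse → yoj; then shift: y+6=e, o+6=u, j+6=p.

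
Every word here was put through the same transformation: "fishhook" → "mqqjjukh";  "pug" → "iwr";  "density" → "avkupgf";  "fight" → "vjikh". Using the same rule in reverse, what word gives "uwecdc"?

abacus

The word is reversed, then every letter is shifted forward by 2.
Reversing it on uwecdc: shift back: u−2=s, w−2=u, e−2=c, c−2=a, d−2=b, c−2=a → sucaba; then reverse → abacus.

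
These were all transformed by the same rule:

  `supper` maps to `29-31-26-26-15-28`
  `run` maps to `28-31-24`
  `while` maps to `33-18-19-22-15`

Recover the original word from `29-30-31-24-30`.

s is letter #19 and maps to 29: an offset of 10. Letters become their 1-based position plus 10 (so a→11, b→12, …).
Decoding 29-30-31-24-30: 29→(29−10)÷1=19=s, 30→(30−10)÷1=20=t, 31→(31−10)÷1=21=u, 24→(24−10)÷1=14=n, 30→(30−10)÷1=20=t.

stunt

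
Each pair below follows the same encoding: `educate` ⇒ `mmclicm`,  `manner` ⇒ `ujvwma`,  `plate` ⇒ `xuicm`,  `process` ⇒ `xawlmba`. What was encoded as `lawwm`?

Shifts by position in educate: pos 0: e→m (+8), pos 1: d→m (+9), pos 2: u→c (+8), pos 3: c→l (+9) — repeating every 2. A repeating key of period 2 is used — shifts +8, +9 over and over.
Reversing it on lawwm: l−8=d, a−9=r, w−8=o, w−9=n, m−8=e.

drone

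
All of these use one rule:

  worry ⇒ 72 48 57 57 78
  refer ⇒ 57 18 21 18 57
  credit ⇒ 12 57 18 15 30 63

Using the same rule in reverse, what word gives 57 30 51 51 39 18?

w(#23)→72 and o(#15)→48: differences scale by 3, so n = 3·pos + 3. The formula is n = 3×(alphabet index, a=1) + 3.
Reversing it on 57 30 51 51 39 18: 57→(57−3)÷3=18=r, 30→(30−3)÷3=9=i, 51→(51−3)÷3=16=p, 51→(51−3)÷3=16=p, 39→(39−3)÷3=12=l, 18→(18−3)÷3=5=e.

ripple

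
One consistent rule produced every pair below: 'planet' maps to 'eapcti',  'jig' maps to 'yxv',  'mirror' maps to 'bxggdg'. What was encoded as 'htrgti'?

Compare letters: p→e is +15, l→a is +15, a→p is +15 — a constant shift. It's a constant shift of +15 (ROT15).
Decoding htrgti: h−15=s, t−15=e, r−15=c, g−15=r, t−15=e, i−15=t.

secret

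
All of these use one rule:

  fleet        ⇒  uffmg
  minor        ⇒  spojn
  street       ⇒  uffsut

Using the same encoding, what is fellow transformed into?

xpmmfg

The word is reversed, then every letter is shifted forward by 1.
Applying it to fellow: reverse → wollef; then shift: w+1=x, o+1=p, l+1=m, l+1=m, e+1=f, f+1=g.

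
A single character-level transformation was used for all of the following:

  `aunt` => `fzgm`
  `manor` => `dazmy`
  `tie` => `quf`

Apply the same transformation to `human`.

Read the word backwards and shift each letter +12.
On human: reverse → namuh; then shift: n+12=z, a+12=m, m+12=y, u+12=g, h+12=t.

zmygt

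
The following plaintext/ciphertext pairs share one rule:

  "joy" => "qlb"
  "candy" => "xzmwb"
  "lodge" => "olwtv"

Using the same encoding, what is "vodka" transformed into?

elwpz

This is the alphabet-reversal cipher (Atbash): a becomes z, b becomes y, etc.
On vodka: v↔e, o↔l, d↔w, k↔p, a↔z.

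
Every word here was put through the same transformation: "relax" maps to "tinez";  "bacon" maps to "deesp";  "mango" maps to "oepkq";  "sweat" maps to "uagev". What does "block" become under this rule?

Shifts by position in relax: pos 0: r→t (+2), pos 1: e→i (+4), pos 2: l→n (+2), pos 3: a→e (+4) — repeating every 2. The shifts repeat in a cycle of length 2: positions 0,1,… shift by +2, +4, then the pattern repeats.
Applying it to block: b+2=d, l+4=p, o+2=q, c+4=g, k+2=m.

dpqgm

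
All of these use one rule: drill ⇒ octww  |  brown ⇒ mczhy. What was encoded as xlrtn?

This is a Caesar cipher with shift 11.
Reversing it on xlrtn: x−11=m, l−11=a, r−11=g, t−11=i, n−11=c.

magic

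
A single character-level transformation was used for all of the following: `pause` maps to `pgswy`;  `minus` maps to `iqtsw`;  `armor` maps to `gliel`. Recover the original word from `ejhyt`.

p(15)→p(15) and a(0)→g(6) fit y≡11x+6 (mod 26); the inverse of 11 mod 26 is 19. Treating letters as 0–25, the rule is x ↦ 11x + 6 (mod 26).
Undoing it on ejhyt: e(4)→19·(4−6)≡14=o; j(9)→19·(9−6)≡5=f; h(7)→19·(7−6)≡19=t; y(24)→19·(24−6)≡4=e; t(19)→19·(19−6)≡13=n (all mod 26).

often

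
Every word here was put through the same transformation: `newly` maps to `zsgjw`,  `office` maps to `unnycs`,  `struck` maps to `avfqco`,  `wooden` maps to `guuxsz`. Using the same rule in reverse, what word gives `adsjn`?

shelf

This is an affine cipher: with a=0,…,z=25, each position x becomes (21x+12) mod 26.
Decoding adsjn: a(0)→5·(0−12)≡18=s; d(3)→5·(3−12)≡7=h; s(18)→5·(18−12)≡4=e; j(9)→5·(9−12)≡11=l; n(13)→5·(13−12)≡5=f (all mod 26).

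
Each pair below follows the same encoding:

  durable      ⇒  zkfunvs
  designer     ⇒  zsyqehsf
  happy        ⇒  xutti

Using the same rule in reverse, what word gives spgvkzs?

d(3)→z(25) and u(20)→k(10) fit y≡19x+20 (mod 26); the inverse of 19 mod 26 is 11. This is an affine cipher: with a=0,…,z=25, each position x becomes (19x+20) mod 26.
Decoding spgvkzs: s(18)→11·(18−20)≡4=e; p(15)→11·(15−20)≡23=x; g(6)→11·(6−20)≡2=c; v(21)→11·(21−20)≡11=l; k(10)→11·(10−20)≡20=u; z(25)→11·(25−20)≡3=d; s(18)→11·(18−20)≡4=e (all mod 26).

exclude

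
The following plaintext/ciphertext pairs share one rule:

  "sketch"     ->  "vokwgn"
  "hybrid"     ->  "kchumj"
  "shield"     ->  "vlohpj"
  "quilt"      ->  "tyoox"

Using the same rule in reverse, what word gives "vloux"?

Shifts by position in sketch: pos 0: s→v (+3), pos 1: k→o (+4), pos 2: e→k (+6), pos 3: t→w (+3), pos 4: c→g (+4), pos 5: h→n (+6) — repeating every 3. It's a Vigenère-style cipher with numeric key [3,4,6]: position i shifts by key[i mod 3].
Decoding vloux: v−3=s, l−4=h, o−6=i, u−3=r, x−4=t.

shirt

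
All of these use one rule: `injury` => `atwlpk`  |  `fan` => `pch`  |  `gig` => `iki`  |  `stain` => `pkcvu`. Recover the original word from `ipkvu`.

The output letters match the input read backwards, each shifted +2: injury reversed is yrujni. Read the word backwards and shift each letter +2.
Decoding ipkvu: shift back: i−2=g, p−2=n, k−2=i, v−2=t, u−2=s → gnits; then reverse → sting.

sting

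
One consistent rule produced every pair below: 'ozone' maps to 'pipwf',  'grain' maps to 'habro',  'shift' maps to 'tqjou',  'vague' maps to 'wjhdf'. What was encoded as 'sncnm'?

rebel

Shifts by position in ozone: pos 0: o→p (+1), pos 1: z→i (+9), pos 2: o→p (+1), pos 3: n→w (+9) — repeating every 2. A repeating key of period 2 is used — shifts +1, +9 over and over.
Undoing it on sncnm: s−1=r, n−9=e, c−1=b, n−9=e, m−1=l.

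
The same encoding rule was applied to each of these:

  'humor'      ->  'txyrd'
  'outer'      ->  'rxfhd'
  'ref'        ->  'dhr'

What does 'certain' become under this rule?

ohdfdlz

Two shifts are in play — +3 for a/e/i/o/u, +12 for every other letter.
Applying it to certain: c(cons)+12=o, e(vowel)+3=h, r(cons)+12=d, t(cons)+12=f, a(vowel)+3=d, i(vowel)+3=l, n(cons)+12=z.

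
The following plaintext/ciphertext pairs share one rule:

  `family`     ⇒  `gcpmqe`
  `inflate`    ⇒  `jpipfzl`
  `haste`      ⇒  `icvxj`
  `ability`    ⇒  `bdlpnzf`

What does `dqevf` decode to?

cobra

The shift increases by 1 at each position, starting from +1: 1, 2, 3, ….
Decoding dqevf: d−1=c, q−2=o, e−3=b, v−4=r, f−5=a.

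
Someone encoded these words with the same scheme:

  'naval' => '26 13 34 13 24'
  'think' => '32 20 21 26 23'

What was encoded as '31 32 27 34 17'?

n is letter #14 and maps to 26: an offset of 12. Letters become their 1-based position plus 12 (so a→13, b→14, …).
Undoing it on 31 32 27 34 17: 31→(31−12)÷1=19=s, 32→(32−12)÷1=20=t, 27→(27−12)÷1=15=o, 34→(34−12)÷1=22=v, 17→(17−12)÷1=5=e.

stove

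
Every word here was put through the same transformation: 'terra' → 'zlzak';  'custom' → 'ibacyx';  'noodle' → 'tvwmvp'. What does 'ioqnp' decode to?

chief

In terra: t→z is +6, e→l is +7, r→z is +8, r→a is +9 — the shift increases by 1 each position. The shift increases by 1 at each position, starting from +6: 6, 7, 8, ….
Reversing it on ioqnp: i−6=c, o−7=h, q−8=i, n−9=e, p−10=f.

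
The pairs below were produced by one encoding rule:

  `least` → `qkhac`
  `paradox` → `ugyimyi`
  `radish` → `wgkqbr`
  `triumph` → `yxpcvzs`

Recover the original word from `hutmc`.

In least: l→q is +5, e→k is +6, a→h is +7, s→a is +8 — the shift increases by 1 each position. Each letter shifts forward by (position + 5), i.e. 5, 6, 7, … — the shift grows by one for each successive letter.
Undoing it on hutmc: h−5=c, u−6=o, t−7=m, m−8=e, c−9=t.

comet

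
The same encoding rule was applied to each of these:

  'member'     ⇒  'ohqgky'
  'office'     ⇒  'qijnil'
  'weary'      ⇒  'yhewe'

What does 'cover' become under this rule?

In member: m→o is +2, e→h is +3, m→q is +4, b→g is +5 — the shift increases by 1 each position. Letter i (0-indexed) is shifted by i+2, so successive shifts are 2, 3, 4, ….
For cover: c+2=e, o+3=r, v+4=z, e+5=j, r+6=x.

erzjx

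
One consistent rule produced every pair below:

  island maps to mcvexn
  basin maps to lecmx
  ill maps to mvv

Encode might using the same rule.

wmqrd

The rule splits by letter class: vowels +4, consonants +10.
Applying it to might: m(cons)+10=w, i(vowel)+4=m, g(cons)+10=q, h(cons)+10=r, t(cons)+10=d.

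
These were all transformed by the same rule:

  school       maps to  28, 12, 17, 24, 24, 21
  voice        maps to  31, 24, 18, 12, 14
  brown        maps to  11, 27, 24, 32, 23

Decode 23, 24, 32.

s is letter #19 and maps to 28: an offset of 9. The number is (letter's place in the alphabet, a=1) + 9.
Undoing it on 23, 24, 32: 23→(23−9)÷1=14=n, 24→(24−9)÷1=15=o, 32→(32−9)÷1=23=w.

now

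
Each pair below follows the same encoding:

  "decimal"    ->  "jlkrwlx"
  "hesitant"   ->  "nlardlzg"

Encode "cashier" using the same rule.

ihaqspd

The shift increases by 1 at each position, starting from +6: 6, 7, 8, ….
On cashier: c+6=i, a+7=h, s+8=a, h+9=q, i+10=s, e+11=p, r+12=d.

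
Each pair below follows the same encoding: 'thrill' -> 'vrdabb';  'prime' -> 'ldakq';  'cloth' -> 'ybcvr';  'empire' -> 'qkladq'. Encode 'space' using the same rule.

mlgyq

t(19)→v(21) and h(7)→r(17) fit y≡9x+6 (mod 26); the inverse of 9 mod 26 is 3. Each letter's alphabet position (a=0..z=25) is mapped through 9·x+6 mod 26 — an affine cipher.
Applying it to space: s(18)→9·18+6≡12=m; p(15)→9·15+6≡11=l; a(0)→9·0+6≡6=g; c(2)→9·2+6≡24=y; e(4)→9·4+6≡16=q (all mod 26).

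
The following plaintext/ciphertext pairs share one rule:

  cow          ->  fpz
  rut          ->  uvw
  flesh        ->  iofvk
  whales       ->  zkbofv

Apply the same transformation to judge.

The shift depends on letter class: consonant c→f is +3, but vowel o→p is +1. Vowels shift forward by 1 and consonants shift forward by 3.
On judge: j(cons)+3=m, u(vowel)+1=v, d(cons)+3=g, g(cons)+3=j, e(vowel)+1=f.

mvgjf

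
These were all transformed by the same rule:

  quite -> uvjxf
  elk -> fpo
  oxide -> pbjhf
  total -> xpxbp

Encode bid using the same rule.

Two shifts are in play — +1 for a/e/i/o/u, +4 for every other letter.
Applying it to bid: b(cons)+4=f, i(vowel)+1=j, d(cons)+4=h.

fjh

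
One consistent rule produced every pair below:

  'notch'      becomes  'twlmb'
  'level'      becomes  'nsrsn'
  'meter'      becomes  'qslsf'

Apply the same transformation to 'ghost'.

ybwil

Each letter's alphabet position (a=0..z=25) is mapped through 3·x+6 mod 26 — an affine cipher.
For ghost: g(6)→3·6+6≡24=y; h(7)→3·7+6≡1=b; o(14)→3·14+6≡22=w; s(18)→3·18+6≡8=i; t(19)→3·19+6≡11=l (all mod 26).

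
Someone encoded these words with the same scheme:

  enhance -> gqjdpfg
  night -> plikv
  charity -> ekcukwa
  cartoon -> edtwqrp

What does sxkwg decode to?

Shifts by position in enhance: pos 0: e→g (+2), pos 1: n→q (+3), pos 2: h→j (+2), pos 3: a→d (+3) — repeating every 2. It's a Vigenère-style cipher with numeric key [2,3]: position i shifts by key[i mod 2].
Undoing it on sxkwg: s−2=q, x−3=u, k−2=i, w−3=t, g−2=e.

quite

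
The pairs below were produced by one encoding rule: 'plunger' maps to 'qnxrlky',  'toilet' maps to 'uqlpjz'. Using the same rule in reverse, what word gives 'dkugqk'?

Letter i (0-indexed) is shifted by i+1, so successive shifts are 1, 2, 3, ….
Reversing it on dkugqk: d−1=c, k−2=i, u−3=r, g−4=c, q−5=l, k−6=e.

circle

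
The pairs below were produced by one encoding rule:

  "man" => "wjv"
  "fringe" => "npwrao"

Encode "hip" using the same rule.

yrq

The output letters match the input read backwards, each shifted +9: man reversed is nam. The word is reversed, then every letter is shifted forward by 9.
Applying it to hip: reverse → pih; then shift: p+9=y, i+9=r, h+9=q.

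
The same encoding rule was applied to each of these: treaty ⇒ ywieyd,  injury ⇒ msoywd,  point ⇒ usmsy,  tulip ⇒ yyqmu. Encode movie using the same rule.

rsami

The rule splits by letter class: vowels +4, consonants +5.
For movie: m(cons)+5=r, o(vowel)+4=s, v(cons)+5=a, i(vowel)+4=m, e(vowel)+4=i.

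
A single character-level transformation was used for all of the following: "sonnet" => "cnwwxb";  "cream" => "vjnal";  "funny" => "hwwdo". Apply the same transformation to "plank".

twjuy

The output letters match the input read backwards, each shifted +9: sonnet reversed is tennos. Two steps: reverse the string, then apply a Caesar shift of +9.
Applying it to plank: reverse → knalp; then shift: k+9=t, n+9=w, a+9=j, l+9=u, p+9=y.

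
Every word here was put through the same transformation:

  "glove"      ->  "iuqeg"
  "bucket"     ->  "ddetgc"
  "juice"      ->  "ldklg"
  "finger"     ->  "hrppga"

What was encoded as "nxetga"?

locker

Shifts by position in glove: pos 0: g→i (+2), pos 1: l→u (+9), pos 2: o→q (+2), pos 3: v→e (+9) — repeating every 2. It's a Vigenère-style cipher with numeric key [2,9]: position i shifts by key[i mod 2].
Decoding nxetga: n−2=l, x−9=o, e−2=c, t−9=k, g−2=e, a−9=r.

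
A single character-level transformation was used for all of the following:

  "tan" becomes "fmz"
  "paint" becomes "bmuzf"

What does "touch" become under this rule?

fagot

Compare letters: t→f is +12, a→m is +12, n→z is +12 — a constant shift. Every letter moves 12 places later in the alphabet, wrapping around z→a.
On touch: t+12=f, o+12=a, u+12=g, c+12=o, h+12=t.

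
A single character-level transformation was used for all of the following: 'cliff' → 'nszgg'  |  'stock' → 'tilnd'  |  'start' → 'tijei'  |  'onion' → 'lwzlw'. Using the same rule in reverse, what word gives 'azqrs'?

pixel

c(2)→n(13) and l(11)→s(18) fit y≡15x+9 (mod 26); the inverse of 15 mod 26 is 7. This is an affine cipher: with a=0,…,z=25, each position x becomes (15x+9) mod 26.
Decoding azqrs: a(0)→7·(0−9)≡15=p; z(25)→7·(25−9)≡8=i; q(16)→7·(16−9)≡23=x; r(17)→7·(17−9)≡4=e; s(18)→7·(18−9)≡11=l (all mod 26).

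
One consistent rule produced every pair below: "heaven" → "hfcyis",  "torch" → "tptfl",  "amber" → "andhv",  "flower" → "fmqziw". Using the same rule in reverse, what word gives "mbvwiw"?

Each letter shifts forward by its position index (0, 1, 2, …) — the shift grows by one for each successive letter.
Undoing it on mbvwiw: m−0=m, b−1=a, v−2=t, w−3=t, i−4=e, w−5=r.

matter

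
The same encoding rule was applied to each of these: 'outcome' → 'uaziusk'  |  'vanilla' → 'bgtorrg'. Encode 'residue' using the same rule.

This is a Caesar cipher with shift 6.
On residue: r+6=x, e+6=k, s+6=y, i+6=o, d+6=j, u+6=a, e+6=k.

xkyojak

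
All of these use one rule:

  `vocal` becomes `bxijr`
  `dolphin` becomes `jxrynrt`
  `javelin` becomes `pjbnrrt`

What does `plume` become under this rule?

Shifts by position in vocal: pos 0: v→b (+6), pos 1: o→x (+9), pos 2: c→i (+6), pos 3: a→j (+9) — repeating every 2. It's a Vigenère-style cipher with numeric key [6,9]: position i shifts by key[i mod 2].
Applying it to plume: p+6=v, l+9=u, u+6=a, m+9=v, e+6=k.

vuavk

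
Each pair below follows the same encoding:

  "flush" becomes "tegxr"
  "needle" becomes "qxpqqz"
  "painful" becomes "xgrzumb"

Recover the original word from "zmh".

The output letters match the input read backwards, each shifted +12: flush reversed is hsulf. Read the word backwards and shift each letter +12.
Reversing it on zmh: shift back: z−12=n, m−12=a, h−12=v → nav; then reverse → van.

van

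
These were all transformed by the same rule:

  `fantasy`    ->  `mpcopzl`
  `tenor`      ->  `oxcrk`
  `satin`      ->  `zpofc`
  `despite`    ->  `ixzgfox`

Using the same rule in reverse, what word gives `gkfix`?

pride

Each letter's alphabet position (a=0..z=25) is mapped through 15·x+15 mod 26 — an affine cipher.
Undoing it on gkfix: g(6)→7·(6−15)≡15=p; k(10)→7·(10−15)≡17=r; f(5)→7·(5−15)≡8=i; i(8)→7·(8−15)≡3=d; x(23)→7·(23−15)≡4=e (all mod 26).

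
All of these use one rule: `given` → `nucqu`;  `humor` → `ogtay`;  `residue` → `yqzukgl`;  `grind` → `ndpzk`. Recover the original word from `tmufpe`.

mantis

Shifts by position in given: pos 0: g→n (+7), pos 1: i→u (+12), pos 2: v→c (+7), pos 3: e→q (+12) — repeating every 2. The shifts repeat in a cycle of length 2: positions 0,1,… shift by +7, +12, then the pattern repeats.
Decoding tmufpe: t−7=m, m−12=a, u−7=n, f−12=t, p−7=i, e−12=s.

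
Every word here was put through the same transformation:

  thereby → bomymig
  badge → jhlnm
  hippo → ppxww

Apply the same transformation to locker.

tvkrmy

Shifts by position in thereby: pos 0: t→b (+8), pos 1: h→o (+7), pos 2: e→m (+8), pos 3: r→y (+7) — repeating every 2. The shifts repeat in a cycle of length 2: positions 0,1,… shift by +8, +7, then the pattern repeats.
For locker: l+8=t, o+7=v, c+8=k, k+7=r, e+8=m, r+7=y.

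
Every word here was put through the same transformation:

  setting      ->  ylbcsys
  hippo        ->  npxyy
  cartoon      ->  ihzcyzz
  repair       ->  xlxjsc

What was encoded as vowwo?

phone

In setting: s→y is +6, e→l is +7, t→b is +8, t→c is +9 — the shift increases by 1 each position. Letter i (0-indexed) is shifted by i+6, so successive shifts are 6, 7, 8, ….
Decoding vowwo: v−6=p, o−7=h, w−8=o, w−9=n, o−10=e.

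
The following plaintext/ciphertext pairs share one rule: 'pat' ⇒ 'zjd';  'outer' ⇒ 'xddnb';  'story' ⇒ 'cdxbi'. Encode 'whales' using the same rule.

The shift depends on letter class: consonant p→z is +10, but vowel a→j is +9. Two shifts are in play — +9 for a/e/i/o/u, +10 for every other letter.
Applying it to whales: w(cons)+10=g, h(cons)+10=r, a(vowel)+9=j, l(cons)+10=v, e(vowel)+9=n, s(cons)+10=c.

grjvnc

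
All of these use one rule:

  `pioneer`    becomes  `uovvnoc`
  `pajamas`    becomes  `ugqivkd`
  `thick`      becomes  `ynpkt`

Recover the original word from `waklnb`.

In pioneer: p→u is +5, i→o is +6, o→v is +7, n→v is +8 — the shift increases by 1 each position. Each letter shifts forward by (position + 5), i.e. 5, 6, 7, … — the shift grows by one for each successive letter.
Undoing it on waklnb: w−5=r, a−6=u, k−7=d, l−8=d, n−9=e, b−10=r.

rudder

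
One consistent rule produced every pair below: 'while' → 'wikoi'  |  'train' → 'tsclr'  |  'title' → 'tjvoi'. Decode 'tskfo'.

trick

The shift increases by 1 at each position, starting from +0: 0, 1, 2, ….
Reversing it on tskfo: t−0=t, s−1=r, k−2=i, f−3=c, o−4=k.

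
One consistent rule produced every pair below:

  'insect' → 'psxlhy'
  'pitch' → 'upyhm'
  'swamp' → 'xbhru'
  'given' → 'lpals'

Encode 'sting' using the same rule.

The shift depends on letter class: consonant n→s is +5, but vowel i→p is +7. The rule splits by letter class: vowels +7, consonants +5.
Applying it to sting: s(cons)+5=x, t(cons)+5=y, i(vowel)+7=p, n(cons)+5=s, g(cons)+5=l.

xypsl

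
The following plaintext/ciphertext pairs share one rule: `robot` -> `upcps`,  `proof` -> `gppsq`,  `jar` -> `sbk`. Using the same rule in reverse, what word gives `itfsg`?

The output letters match the input read backwards, each shifted +1: robot reversed is tobor. Read the word backwards and shift each letter +1.
Decoding itfsg: shift back: i−1=h, t−1=s, f−1=e, s−1=r, g−1=f → hserf; then reverse → fresh.

fresh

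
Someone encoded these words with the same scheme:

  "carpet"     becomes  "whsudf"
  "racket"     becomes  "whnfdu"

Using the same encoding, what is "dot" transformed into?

The output letters match the input read backwards, each shifted +3: carpet reversed is teprac. The word is reversed, then every letter is shifted forward by 3.
For dot: reverse → tod; then shift: t+3=w, o+3=r, d+3=g.

wrg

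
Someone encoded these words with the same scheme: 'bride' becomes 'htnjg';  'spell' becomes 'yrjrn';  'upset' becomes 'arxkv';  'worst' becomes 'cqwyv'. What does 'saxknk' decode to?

myself

Shifts by position in bride: pos 0: b→h (+6), pos 1: r→t (+2), pos 2: i→n (+5), pos 3: d→j (+6), pos 4: e→g (+2) — repeating every 3. It's a Vigenère-style cipher with numeric key [6,2,5]: position i shifts by key[i mod 3].
Decoding saxknk: s−6=m, a−2=y, x−5=s, k−6=e, n−2=l, k−5=f.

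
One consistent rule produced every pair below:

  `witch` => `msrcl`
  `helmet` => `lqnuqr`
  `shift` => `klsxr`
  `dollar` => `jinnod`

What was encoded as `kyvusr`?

w(22)→m(12) and i(8)→s(18) fit y≡7x+14 (mod 26); the inverse of 7 mod 26 is 15. This is an affine cipher: with a=0,…,z=25, each position x becomes (7x+14) mod 26.
Reversing it on kyvusr: k(10)→15·(10−14)≡18=s; y(24)→15·(24−14)≡20=u; v(21)→15·(21−14)≡1=b; u(20)→15·(20−14)≡12=m; s(18)→15·(18−14)≡8=i; r(17)→15·(17−14)≡19=t (all mod 26).

submit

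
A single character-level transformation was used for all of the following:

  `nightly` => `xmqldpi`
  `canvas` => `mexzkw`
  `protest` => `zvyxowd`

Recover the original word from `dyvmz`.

Shifts by position in nightly: pos 0: n→x (+10), pos 1: i→m (+4), pos 2: g→q (+10), pos 3: h→l (+4) — repeating every 2. It's a Vigenère-style cipher with numeric key [10,4]: position i shifts by key[i mod 2].
Reversing it on dyvmz: d−10=t, y−4=u, v−10=l, m−4=i, z−10=p.

tulip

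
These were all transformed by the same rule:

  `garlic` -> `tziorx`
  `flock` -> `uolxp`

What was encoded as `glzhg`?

toast

Letters are reflected about the middle of the alphabet (position → 25−position): Atbash.
Undoing it on glzhg: g↔t, l↔o, z↔a, h↔s, g↔t.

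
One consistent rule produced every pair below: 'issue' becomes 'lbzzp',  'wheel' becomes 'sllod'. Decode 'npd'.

The output letters match the input read backwards, each shifted +7: issue reversed is eussi. The word is reversed, then every letter is shifted forward by 7.
Decoding npd: shift back: n−7=g, p−7=i, d−7=w → giw; then reverse → wig.

wig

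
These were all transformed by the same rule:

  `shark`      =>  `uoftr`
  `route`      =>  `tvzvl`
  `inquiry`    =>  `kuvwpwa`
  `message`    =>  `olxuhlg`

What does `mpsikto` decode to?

Shifts by position in shark: pos 0: s→u (+2), pos 1: h→o (+7), pos 2: a→f (+5), pos 3: r→t (+2), pos 4: k→r (+7) — repeating every 3. It's a Vigenère-style cipher with numeric key [2,7,5]: position i shifts by key[i mod 3].
Decoding mpsikto: m−2=k, p−7=i, s−5=n, i−2=g, k−7=d, t−5=o, o−2=m.

kingdom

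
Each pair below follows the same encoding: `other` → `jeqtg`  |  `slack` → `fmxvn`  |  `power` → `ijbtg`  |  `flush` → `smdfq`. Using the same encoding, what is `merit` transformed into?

o(14)→j(9) and t(19)→e(4) fit y≡25x+23 (mod 26); the inverse of 25 mod 26 is 25. This is an affine cipher: with a=0,…,z=25, each position x becomes (25x+23) mod 26.
On merit: m(12)→25·12+23≡11=l; e(4)→25·4+23≡19=t; r(17)→25·17+23≡6=g; i(8)→25·8+23≡15=p; t(19)→25·19+23≡4=e (all mod 26).

ltgpe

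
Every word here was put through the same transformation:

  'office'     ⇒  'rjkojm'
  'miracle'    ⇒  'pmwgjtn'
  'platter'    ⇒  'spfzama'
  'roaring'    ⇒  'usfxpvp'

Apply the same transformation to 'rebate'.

uiggam

In office: o→r is +3, f→j is +4, f→k is +5, i→o is +6 — the shift increases by 1 each position. Each letter shifts forward by (position + 3), i.e. 3, 4, 5, … — the shift grows by one for each successive letter.
On rebate: r+3=u, e+4=i, b+5=g, a+6=g, t+7=a, e+8=m.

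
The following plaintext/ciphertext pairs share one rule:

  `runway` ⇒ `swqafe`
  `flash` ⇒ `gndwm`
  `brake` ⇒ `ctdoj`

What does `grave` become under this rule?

In runway: r→s is +1, u→w is +2, n→q is +3, w→a is +4 — the shift increases by 1 each position. Each letter shifts forward by (position + 1), i.e. 1, 2, 3, … — the shift grows by one for each successive letter.
On grave: g+1=h, r+2=t, a+3=d, v+4=z, e+5=j.

htdzj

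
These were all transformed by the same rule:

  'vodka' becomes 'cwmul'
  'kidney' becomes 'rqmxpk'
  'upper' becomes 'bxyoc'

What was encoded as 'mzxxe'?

In vodka: v→c is +7, o→w is +8, d→m is +9, k→u is +10 — the shift increases by 1 each position. Each letter shifts forward by (position + 7), i.e. 7, 8, 9, … — the shift grows by one for each successive letter.
Reversing it on mzxxe: m−7=f, z−8=r, x−9=o, x−10=n, e−11=t.

front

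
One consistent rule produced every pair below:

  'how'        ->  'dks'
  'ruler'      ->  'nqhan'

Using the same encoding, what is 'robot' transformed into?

nkxkp

Compare letters: h→d is +22, o→k is +22, w→s is +22 — a constant shift. This is a Caesar cipher with shift 22.
Applying it to robot: r+22=n, o+22=k, b+22=x, o+22=k, t+22=p.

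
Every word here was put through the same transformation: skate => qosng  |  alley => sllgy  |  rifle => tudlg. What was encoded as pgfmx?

bench

s(18)→q(16) and k(10)→o(14) fit y≡23x+18 (mod 26); the inverse of 23 mod 26 is 17. Each letter's alphabet position (a=0..z=25) is mapped through 23·x+18 mod 26 — an affine cipher.
Decoding pgfmx: p(15)→17·(15−18)≡1=b; g(6)→17·(6−18)≡4=e; f(5)→17·(5−18)≡13=n; m(12)→17·(12−18)≡2=c; x(23)→17·(23−18)≡7=h (all mod 26).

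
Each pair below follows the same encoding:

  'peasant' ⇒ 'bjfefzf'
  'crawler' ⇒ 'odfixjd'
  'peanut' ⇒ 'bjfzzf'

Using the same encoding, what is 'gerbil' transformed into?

sjdnnx

Vowels shift forward by 5 and consonants shift forward by 12.
Applying it to gerbil: g(cons)+12=s, e(vowel)+5=j, r(cons)+12=d, b(cons)+12=n, i(vowel)+5=n, l(cons)+12=x.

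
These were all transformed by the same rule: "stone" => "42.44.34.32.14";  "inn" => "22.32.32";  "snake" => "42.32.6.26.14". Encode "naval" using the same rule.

32.6.48.6.28

s(#19)→42 and t(#20)→44: differences scale by 2, so n = 2·pos + 4. The formula is n = 2×(alphabet index, a=1) + 4.
On naval: n=14→32, a=1→6, v=22→48, a=1→6, l=12→28.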